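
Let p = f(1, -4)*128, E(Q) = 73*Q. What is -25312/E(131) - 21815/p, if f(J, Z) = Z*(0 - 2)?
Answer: -234536333/9792512 ≈ -23.951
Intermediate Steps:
f(J, Z) = -2*Z (f(J, Z) = Z*(-2) = -2*Z)
p = 1024 (p = -2*(-4)*128 = 8*128 = 1024)
-25312/E(131) - 21815/p = -25312/(73*131) - 21815/1024 = -25312/9563 - 21815*1/1024 = -25312*1/9563 - 21815/1024 = -25312/9563 - 21815/1024 = -234536333/9792512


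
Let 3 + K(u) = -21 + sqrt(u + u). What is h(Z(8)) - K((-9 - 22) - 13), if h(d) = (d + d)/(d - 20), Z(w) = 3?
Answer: 402/17 - 2*I*sqrt(22) ≈ 23.647 - 9.3808*I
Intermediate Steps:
K(u) = -24 + sqrt(2)*sqrt(u) (K(u) = -3 + (-21 + sqrt(u + u)) = -3 + (-21 + sqrt(2*u)) = -3 + (-21 + sqrt(2)*sqrt(u)) = -24 + sqrt(2)*sqrt(u))
h(d) = 2*d/(-20 + d) (h(d) = (2*d)/(-20 + d) = 2*d/(-20 + d))
h(Z(8)) - K((-9 - 22) - 13) = 2*3/(-20 + 3) - (-24 + sqrt(2)*sqrt((-9 - 22) - 13)) = 2*3/(-17) - (-24 + sqrt(2)*sqrt(-31 - 13)) = 2*3*(-1/17) - (-24 + sqrt(2)*sqrt(-44)) = -6/17 - (-24 + sqrt(2)*(2*I*sqrt(11))) = -6/17 - (-24 + 2*I*sqrt(22)) = -6/17 + (24 - 2*I*sqrt(22)) = 402/17 - 2*I*sqrt(22)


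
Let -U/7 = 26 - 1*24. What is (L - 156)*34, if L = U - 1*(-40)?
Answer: -4420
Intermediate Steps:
U = -14 (U = -7*(26 - 1*24) = -7*(26 - 24) = -7*2 = -14)
L = 26 (L = -14 - 1*(-40) = -14 + 40 = 26)
(L - 156)*34 = (26 - 156)*34 = -130*34 = -4420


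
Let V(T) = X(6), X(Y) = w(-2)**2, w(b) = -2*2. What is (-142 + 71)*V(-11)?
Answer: -1136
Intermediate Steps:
w(b) = -4
X(Y) = 16 (X(Y) = (-4)**2 = 16)
V(T) = 16
(-142 + 71)*V(-11) = (-142 + 71)*16 = -71*16 = -1136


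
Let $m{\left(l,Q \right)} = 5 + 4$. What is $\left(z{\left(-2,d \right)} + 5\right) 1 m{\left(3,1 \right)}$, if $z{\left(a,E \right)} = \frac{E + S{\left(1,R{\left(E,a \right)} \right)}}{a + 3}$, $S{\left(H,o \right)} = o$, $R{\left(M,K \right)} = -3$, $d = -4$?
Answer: $-18$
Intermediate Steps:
$m{\left(l,Q \right)} = 9$
$z{\left(a,E \right)} = \frac{-3 + E}{3 + a}$ ($z{\left(a,E \right)} = \frac{E - 3}{a + 3} = \frac{-3 + E}{3 + a}$)
$\left(z{\left(-2,d \right)} + 5\right) 1 m{\left(3,1 \right)} = \left(\frac{-3 - 4}{3 - 2} + 5\right) 1 \cdot 9 = \left(1^{-1} \left(-7\right) + 5\right) 1 \cdot 9 = \left(1 \left(-7\right) + 5\right) 1 \cdot 9 = \left(-7 + 5\right) 1 \cdot 9 = \left(-2\right) 1 \cdot 9 = \left(-2\right) 9 = -18$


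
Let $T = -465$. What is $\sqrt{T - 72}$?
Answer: $i \sqrt{537} \approx 23.173 i$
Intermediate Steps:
$\sqrt{T - 72} = \sqrt{-465 - 72} = \sqrt{-537} = i \sqrt{537}$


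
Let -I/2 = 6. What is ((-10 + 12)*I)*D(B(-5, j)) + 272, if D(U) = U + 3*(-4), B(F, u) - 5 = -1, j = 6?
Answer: 464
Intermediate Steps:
I = -12 (I = -2*6 = -12)
B(F, u) = 4 (B(F, u) = 5 - 1 = 4)
D(U) = -12 + U (D(U) = U - 12 = -12 + U)
((-10 + 12)*I)*D(B(-5, j)) + 272 = ((-10 + 12)*(-12))*(-12 + 4) + 272 = (2*(-12))*(-8) + 272 = -24*(-8) + 272 = 192 + 272 = 464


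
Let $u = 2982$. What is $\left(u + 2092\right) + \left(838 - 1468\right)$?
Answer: $4444$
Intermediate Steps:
$\left(u + 2092\right) + \left(838 - 1468\right) = \left(2982 + 2092\right) + \left(838 - 1468\right) = 5074 + \left(838 - 1468\right) = 5074 - 630 = 4444$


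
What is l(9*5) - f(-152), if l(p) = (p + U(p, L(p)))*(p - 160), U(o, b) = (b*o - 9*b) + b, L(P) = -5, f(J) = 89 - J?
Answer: 15859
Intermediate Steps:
U(o, b) = -8*b + b*o (U(o, b) = (-9*b + b*o) + b = -8*b + b*o)
l(p) = (-160 + p)*(40 - 4*p) (l(p) = (p - 5*(-8 + p))*(p - 160) = (p + (40 - 5*p))*(-160 + p) = (40 - 4*p)*(-160 + p) = (-160 + p)*(40 - 4*p))
l(9*5) - f(-152) = (-6400 - 4*(9*5)² + 680*(9*5)) - (89 - 1*(-152)) = (-6400 - 4*45² + 680*45) - (89 + 152) = (-6400 - 4*2025 + 30600) - 1*241 = (-6400 - 8100 + 30600) - 241 = 16100 - 241 = 15859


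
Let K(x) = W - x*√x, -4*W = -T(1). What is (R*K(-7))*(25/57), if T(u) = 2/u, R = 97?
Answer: 2425/114 + 16975*I*√7/57 ≈ 21.272 + 787.92*I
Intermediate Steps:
W = ½ (W = -(-1)*2/1/4 = -(-1)*2*1/4 = -(-1)*2/4 = -¼*(-2) = ½ ≈ 0.50000)
K(x) = ½ - x^(3/2) (K(x) = ½ - x*√x = ½ - x^(3/2))
(R*K(-7))*(25/57) = (97*(½ - (-7)^(3/2)))*(25/57) = (97*(½ - (-7)*I*√7))*(25*(1/57)) = (97*(½ + 7*I*√7))*(25/57) = (97/2 + 679*I*√7)*(25/57) = 2425/114 + 16975*I*√7/57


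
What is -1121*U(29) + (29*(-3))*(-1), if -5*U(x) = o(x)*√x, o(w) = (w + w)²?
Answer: 87 + 3771044*√29/5 ≈ 4.0616e+6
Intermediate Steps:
o(w) = 4*w² (o(w) = (2*w)² = 4*w²)
U(x) = -4*x^(5/2)/5 (U(x) = -4*x²*√x/5 = -4*x^(5/2)/5)
-1121*U(29) + (29*(-3))*(-1) = -(-4484)*29^(5/2)/5 + (29*(-3))*(-1) = -(-4484)*841*√29/5 - 87*(-1) = -(-3771044)*√29/5 + 87 = 3771044*√29/5 + 87 = 87 + 3771044*√29/5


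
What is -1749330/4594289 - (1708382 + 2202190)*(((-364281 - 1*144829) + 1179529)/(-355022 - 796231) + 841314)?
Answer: -214833581359502355274254/65298629557 ≈ -3.2900e+12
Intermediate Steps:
-1749330/4594289 - (1708382 + 2202190)*(((-364281 - 1*144829) + 1179529)/(-355022 - 796231) + 841314) = -1749330*1/4594289 - 3910572*(((-364281 - 144829) + 1179529)/(-1151253) + 841314) = -1749330/4594289 - 3910572*((-509110 + 1179529)*(-1/1151253) + 841314) = -1749330/4594289 - 3910572*(670419*(-1/1151253) + 841314) = -1749330/4594289 - 3910572*(-74491/127917 + 841314) = -1749330/4594289 - 3910572*107618288447/127917 = -1749330/4594289 - 1*46761007276529076/14213 = -1749330/4594289 - 46761007276529076/14213 = -214833581359502355274254/65298629557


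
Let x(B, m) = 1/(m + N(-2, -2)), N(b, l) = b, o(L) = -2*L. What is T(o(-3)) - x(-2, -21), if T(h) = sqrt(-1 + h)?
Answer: 1/23 + sqrt(5) ≈ 2.2795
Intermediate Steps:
x(B, m) = 1/(-2 + m) (x(B, m) = 1/(m - 2) = 1/(-2 + m))
T(o(-3)) - x(-2, -21) = sqrt(-1 - 2*(-3)) - 1/(-2 - 21) = sqrt(-1 + 6) - 1/(-23) = sqrt(5) - 1*(-1/23) = sqrt(5) + 1/23 = 1/23 + sqrt(5)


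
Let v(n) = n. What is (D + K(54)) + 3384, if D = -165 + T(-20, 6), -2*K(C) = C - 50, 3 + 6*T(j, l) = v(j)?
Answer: 19279/6 ≈ 3213.2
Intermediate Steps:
T(j, l) = -½ + j/6
K(C) = 25 - C/2 (K(C) = -(C - 50)/2 = -(-50 + C)/2 = 25 - C/2)
D = -1013/6 (D = -165 + (-½ + (⅙)*(-20)) = -165 + (-½ - 10/3) = -165 - 23/6 = -1013/6 ≈ -168.83)
(D + K(54)) + 3384 = (-1013/6 + (25 - ½*54)) + 3384 = (-1013/6 + (25 - 27)) + 3384 = (-1013/6 - 2) + 3384 = -1025/6 + 3384 = 19279/6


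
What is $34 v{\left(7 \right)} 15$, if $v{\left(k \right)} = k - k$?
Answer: $0$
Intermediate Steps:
$v{\left(k \right)} = 0$
$34 v{\left(7 \right)} 15 = 34 \cdot 0 \cdot 15 = 0 \cdot 15 = 0$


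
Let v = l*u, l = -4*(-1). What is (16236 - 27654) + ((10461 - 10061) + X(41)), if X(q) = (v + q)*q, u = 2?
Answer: -9009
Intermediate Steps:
l = 4
v = 8 (v = 4*2 = 8)
X(q) = q*(8 + q) (X(q) = (8 + q)*q = q*(8 + q))
(16236 - 27654) + ((10461 - 10061) + X(41)) = (16236 - 27654) + ((10461 - 10061) + 41*(8 + 41)) = -11418 + (400 + 41*49) = -11418 + (400 + 2009) = -11418 + 2409 = -9009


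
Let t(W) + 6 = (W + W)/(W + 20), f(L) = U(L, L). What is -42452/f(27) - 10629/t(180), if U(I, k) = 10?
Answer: -60007/35 ≈ -1714.5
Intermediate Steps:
f(L) = 10
t(W) = -6 + 2*W/(20 + W) (t(W) = -6 + (W + W)/(W + 20) = -6 + (2*W)/(20 + W) = -6 + 2*W/(20 + W))
-42452/f(27) - 10629/t(180) = -42452/10 - 10629*(20 + 180)/(4*(-30 - 1*180)) = -42452*1/10 - 10629*50/(-30 - 180) = -21226/5 - 10629/(4*(1/200)*(-210)) = -21226/5 - 10629/(-21/5) = -21226/5 - 10629*(-5/21) = -21226/5 + 17715/7 = -60007/35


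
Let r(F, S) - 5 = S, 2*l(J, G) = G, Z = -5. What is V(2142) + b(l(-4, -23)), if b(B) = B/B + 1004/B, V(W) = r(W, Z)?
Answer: -1985/23 ≈ -86.304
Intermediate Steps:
l(J, G) = G/2
r(F, S) = 5 + S
V(W) = 0 (V(W) = 5 - 5 = 0)
b(B) = 1 + 1004/B
V(2142) + b(l(-4, -23)) = 0 + (1004 + (½)*(-23))/(((½)*(-23))) = 0 + (1004 - 23/2)/(-23/2) = 0 - 2/23*1985/2 = 0 - 1985/23 = -1985/23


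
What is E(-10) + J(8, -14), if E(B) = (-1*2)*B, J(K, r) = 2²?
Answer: 24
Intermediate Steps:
J(K, r) = 4
E(B) = -2*B
E(-10) + J(8, -14) = -2*(-10) + 4 = 20 + 4 = 24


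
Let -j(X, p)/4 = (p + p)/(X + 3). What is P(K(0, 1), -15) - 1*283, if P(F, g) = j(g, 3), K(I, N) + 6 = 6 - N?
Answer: -281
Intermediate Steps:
K(I, N) = -N (K(I, N) = -6 + (6 - N) = -N)
j(X, p) = -8*p/(3 + X) (j(X, p) = -4*(p + p)/(X + 3) = -4*2*p/(3 + X) = -8*p/(3 + X))
P(F, g) = -24/(3 + g) (P(F, g) = -8*3/(3 + g) = -24/(3 + g))
P(K(0, 1), -15) - 1*283 = -24/(3 - 15) - 1*283 = -24/(-12) - 283 = -24*(-1/12) - 283 = 2 - 283 = -281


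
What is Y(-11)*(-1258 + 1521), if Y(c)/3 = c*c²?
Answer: -1050159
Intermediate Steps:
Y(c) = 3*c³ (Y(c) = 3*(c*c²) = 3*c³)
Y(-11)*(-1258 + 1521) = (3*(-11)³)*(-1258 + 1521) = (3*(-1331))*263 = -3993*263 = -1050159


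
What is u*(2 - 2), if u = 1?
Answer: 0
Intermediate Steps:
u*(2 - 2) = 1*(2 - 2) = 1*0 = 0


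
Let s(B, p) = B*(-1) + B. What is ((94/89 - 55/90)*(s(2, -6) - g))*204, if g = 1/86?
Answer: -12121/11481 ≈ -1.0557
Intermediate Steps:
s(B, p) = 0 (s(B, p) = -B + B = 0)
g = 1/86 ≈ 0.011628
((94/89 - 55/90)*(s(2, -6) - g))*204 = ((94/89 - 55/90)*(0 - 1*1/86))*204 = ((94*(1/89) - 55*1/90)*(0 - 1/86))*204 = ((94/89 - 11/18)*(-1/86))*204 = ((713/1602)*(-1/86))*204 = -713/137772*204 = -12121/11481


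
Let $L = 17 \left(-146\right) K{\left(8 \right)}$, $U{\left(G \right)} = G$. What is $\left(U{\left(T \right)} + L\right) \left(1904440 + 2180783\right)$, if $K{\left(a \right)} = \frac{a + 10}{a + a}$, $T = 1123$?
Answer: $- \frac{27277033971}{4} \approx -6.8193 \cdot 10^{9}$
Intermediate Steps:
$K{\left(a \right)} = \frac{10 + a}{2 a}$
$L = - \frac{11169}{4}$ ($L = 17 \left(-146\right) \frac{10 + 8}{2 \cdot 8} = - 2482 \cdot \frac{1}{2} \cdot \frac{1}{8} \cdot 18 = \left(-2482\right) \frac{9}{8} = - \frac{11169}{4} \approx -2792.3$)
$\left(U{\left(T \right)} + L\right) \left(1904440 + 2180783\right) = \left(1123 - \frac{11169}{4}\right) \left(1904440 + 2180783\right) = \left(- \frac{6677}{4}\right) 4085223 = - \frac{27277033971}{4}$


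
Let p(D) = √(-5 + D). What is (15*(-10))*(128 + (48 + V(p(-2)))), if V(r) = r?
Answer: -26400 - 150*I*√7 ≈ -26400.0 - 396.86*I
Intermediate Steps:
(15*(-10))*(128 + (48 + V(p(-2)))) = (15*(-10))*(128 + (48 + √(-5 - 2))) = -150*(128 + (48 + √(-7))) = -150*(128 + (48 + I*√7)) = -150*(176 + I*√7) = -26400 - 150*I*√7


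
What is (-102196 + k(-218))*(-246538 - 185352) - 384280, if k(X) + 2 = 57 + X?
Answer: 44207444230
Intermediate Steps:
k(X) = 55 + X (k(X) = -2 + (57 + X) = 55 + X)
(-102196 + k(-218))*(-246538 - 185352) - 384280 = (-102196 + (55 - 218))*(-246538 - 185352) - 384280 = (-102196 - 163)*(-431890) - 384280 = -102359*(-431890) - 384280 = 44207828510 - 384280 = 44207444230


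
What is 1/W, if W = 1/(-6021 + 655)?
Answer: -5366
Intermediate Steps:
W = -1/5366 (W = 1/(-5366) = -1/5366 ≈ -0.00018636)
1/W = 1/(-1/5366) = -5366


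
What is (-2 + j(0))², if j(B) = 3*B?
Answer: 4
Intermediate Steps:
(-2 + j(0))² = (-2 + 3*0)² = (-2 + 0)² = (-2)² = 4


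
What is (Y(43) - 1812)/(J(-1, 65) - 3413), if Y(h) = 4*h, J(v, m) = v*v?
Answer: 410/853 ≈ 0.48066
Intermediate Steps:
J(v, m) = v²
(Y(43) - 1812)/(J(-1, 65) - 3413) = (4*43 - 1812)/((-1)² - 3413) = (172 - 1812)/(1 - 3413) = -1640/(-3412) = -1640*(-1/3412) = 410/853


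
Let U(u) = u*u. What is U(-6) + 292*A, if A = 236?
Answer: 68948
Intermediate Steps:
U(u) = u**2
U(-6) + 292*A = (-6)**2 + 292*236 = 36 + 68912 = 68948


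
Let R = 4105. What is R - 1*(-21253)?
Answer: 25358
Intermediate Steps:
R - 1*(-21253) = 4105 - 1*(-21253) = 4105 + 21253 = 25358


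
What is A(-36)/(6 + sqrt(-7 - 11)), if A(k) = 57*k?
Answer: -228 + 114*I*sqrt(2) ≈ -228.0 + 161.22*I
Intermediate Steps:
A(-36)/(6 + sqrt(-7 - 11)) = (57*(-36))/(6 + sqrt(-7 - 11)) = -2052/(6 + sqrt(-18)) = -2052/(6 + 3*I*sqrt(2))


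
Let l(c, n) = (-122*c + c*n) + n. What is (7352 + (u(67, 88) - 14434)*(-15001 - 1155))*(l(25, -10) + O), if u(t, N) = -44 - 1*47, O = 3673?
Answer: 85186390476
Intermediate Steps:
u(t, N) = -91 (u(t, N) = -44 - 47 = -91)
l(c, n) = n - 122*c + c*n
(7352 + (u(67, 88) - 14434)*(-15001 - 1155))*(l(25, -10) + O) = (7352 + (-91 - 14434)*(-15001 - 1155))*((-10 - 122*25 + 25*(-10)) + 3673) = (7352 - 14525*(-16156))*((-10 - 3050 - 250) + 3673) = (7352 + 234665900)*(-3310 + 3673) = 234673252*363 = 85186390476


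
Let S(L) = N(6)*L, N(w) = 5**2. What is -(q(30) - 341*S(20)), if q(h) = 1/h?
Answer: 5114999/30 ≈ 1.7050e+5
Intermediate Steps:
N(w) = 25
S(L) = 25*L
-(q(30) - 341*S(20)) = -(1/30 - 8525*20) = -(1/30 - 341*500) = -(1/30 - 170500) = -1*(-5114999/30) = 5114999/30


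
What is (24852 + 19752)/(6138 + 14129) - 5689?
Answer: -115254359/20267 ≈ -5686.8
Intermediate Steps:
(24852 + 19752)/(6138 + 14129) - 5689 = 44604/20267 - 5689 = -115254359/20267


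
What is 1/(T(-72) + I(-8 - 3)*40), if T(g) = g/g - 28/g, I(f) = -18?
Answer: -18/12935 ≈ -0.0013916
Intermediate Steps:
T(g) = 1 - 28/g
1/(T(-72) + I(-8 - 3)*40) = 1/((-28 - 72)/(-72) - 18*40) = 1/(-1/72*(-100) - 720) = 1/(25/18 - 720) = 1/(-12935/18) = -18/12935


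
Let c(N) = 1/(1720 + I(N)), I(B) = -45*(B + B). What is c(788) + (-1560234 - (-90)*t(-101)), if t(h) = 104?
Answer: -107320480801/69200 ≈ -1.5509e+6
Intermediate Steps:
I(B) = -90*B
c(N) = 1/(1720 - 90*N)
c(788) + (-1560234 - (-90)*t(-101)) = -1/(-1720 + 90*788) + (-1560234 - (-90)*104) = -1/(-1720 + 70920) + (-1560234 - 1*(-9360)) = -1/69200 + (-1560234 + 9360) = -1*1/69200 - 1550874 = -1/69200 - 1550874 = -107320480801/69200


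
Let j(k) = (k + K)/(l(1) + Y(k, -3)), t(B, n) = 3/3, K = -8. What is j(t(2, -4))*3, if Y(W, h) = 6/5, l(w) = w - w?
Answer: -35/2 ≈ -17.500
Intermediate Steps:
l(w) = 0
t(B, n) = 1 (t(B, n) = 3*(⅓) = 1)
Y(W, h) = 6/5 (Y(W, h) = 6*(⅕) = 6/5)
j(k) = -20/3 + 5*k/6 (j(k) = (k - 8)/(0 + 6/5) = (-8 + k)/(6/5) = (-8 + k)*(⅚) = -20/3 + 5*k/6)
j(t(2, -4))*3 = (-20/3 + (⅚)*1)*3 = (-20/3 + ⅚)*3 = -35/6*3 = -35/2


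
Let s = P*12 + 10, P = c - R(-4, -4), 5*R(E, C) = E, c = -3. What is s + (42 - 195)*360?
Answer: -275482/5 ≈ -55096.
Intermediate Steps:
R(E, C) = E/5
P = -11/5 (P = -3 - (-4)/5 = -3 - 1*(-⅘) = -3 + ⅘ = -11/5 ≈ -2.2000)
s = -82/5 (s = -11/5*12 + 10 = -132/5 + 10 = -82/5 ≈ -16.400)
s + (42 - 195)*360 = -82/5 + (42 - 195)*360 = -82/5 - 153*360 = -82/5 - 55080 = -275482/5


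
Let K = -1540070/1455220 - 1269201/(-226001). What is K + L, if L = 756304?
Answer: 24873564725290603/32888117522 ≈ 7.5631e+5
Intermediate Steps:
K = 149890931915/32888117522 (K = -1540070*1/1455220 - 1269201*(-1/226001) = -154007/145522 + 1269201/226001 = 149890931915/32888117522 ≈ 4.5576)
K + L = 149890931915/32888117522 + 756304 = 24873564725290603/32888117522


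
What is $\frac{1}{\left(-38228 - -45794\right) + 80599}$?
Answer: $\frac{1}{88165} \approx 1.1342 \cdot 10^{-5}$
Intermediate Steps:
$\frac{1}{\left(-38228 - -45794\right) + 80599} = \frac{1}{\left(-38228 + 45794\right) + 80599} = \frac{1}{7566 + 80599} = \frac{1}{88165}$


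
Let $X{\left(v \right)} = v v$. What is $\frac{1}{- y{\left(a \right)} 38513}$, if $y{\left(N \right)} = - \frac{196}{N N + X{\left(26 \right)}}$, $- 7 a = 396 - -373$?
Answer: $\frac{624485}{369878852} \approx 0.0016883$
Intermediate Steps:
$X{\left(v \right)} = v^{2}$
$a = - \frac{769}{7}$ ($a = - \frac{396 - -373}{7} = - \frac{396 + 373}{7} = \left(- \frac{1}{7}\right) 769 = - \frac{769}{7} \approx -109.86$)
$y{\left(N \right)} = - \frac{196}{676 + N^{2}}$ ($y{\left(N \right)} = - \frac{196}{N N + 26^{2}} = - \frac{196}{N^{2} + 676} = - \frac{196}{676 + N^{2}}$)
$\frac{1}{- y{\left(a \right)} 38513} = \frac{1}{- \frac{-196}{676 + \left(- \frac{769}{7}\right)^{2}} \cdot 38513} = \frac{1}{\left(-1\right) \left(- \frac{196}{676 + \frac{591361}{49}}\right)} \frac{1}{38513} = \frac{1}{\left(-1\right) \left(- \frac{196}{\frac{624485}{49}}\right)} \frac{1}{38513} = \frac{1}{\left(-1\right) \left(\left(-196\right) \frac{49}{624485}\right)} \frac{1}{38513} = \frac{1}{\left(-1\right) \left(- \frac{9604}{624485}\right)} \frac{1}{38513} = \frac{1}{\frac{9604}{624485}} \cdot \frac{1}{38513} = \frac{624485}{9604} \cdot \frac{1}{38513} = \frac{624485}{369878852}$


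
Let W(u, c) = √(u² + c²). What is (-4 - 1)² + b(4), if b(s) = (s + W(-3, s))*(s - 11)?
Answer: -38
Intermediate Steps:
W(u, c) = √(c² + u²)
b(s) = (-11 + s)*(s + √(9 + s²)) (b(s) = (s + √(s² + (-3)²))*(s - 11) = (s + √(s² + 9))*(-11 + s) = (s + √(9 + s²))*(-11 + s) = (-11 + s)*(s + √(9 + s²)))
(-4 - 1)² + b(4) = (-4 - 1)² + (4² - 11*4 - 11*√(9 + 4²) + 4*√(9 + 4²)) = (-5)² + (16 - 44 - 11*√(9 + 16) + 4*√(9 + 16)) = 25 + (16 - 44 - 11*√25 + 4*√25) = 25 + (16 - 44 - 11*5 + 4*5) = 25 + (16 - 44 - 55 + 20) = 25 - 63 = -38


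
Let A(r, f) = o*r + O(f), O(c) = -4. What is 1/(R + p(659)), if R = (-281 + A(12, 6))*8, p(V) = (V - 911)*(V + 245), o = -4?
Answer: -1/230472 ≈ -4.3389e-6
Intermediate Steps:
p(V) = (-911 + V)*(245 + V)
A(r, f) = -4 - 4*r (A(r, f) = -4*r - 4 = -4 - 4*r)
R = -2664 (R = (-281 + (-4 - 4*12))*8 = (-281 + (-4 - 48))*8 = (-281 - 52)*8 = -333*8 = -2664)
1/(R + p(659)) = 1/(-2664 + (-223195 + 659² - 666*659)) = 1/(-2664 + (-223195 + 434281 - 438894)) = 1/(-2664 - 227808) = 1/(-230472) = -1/230472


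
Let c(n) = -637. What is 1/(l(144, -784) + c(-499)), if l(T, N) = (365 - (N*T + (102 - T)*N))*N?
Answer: -1/62981709 ≈ -1.5878e-8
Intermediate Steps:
l(T, N) = N*(365 - N*T - N*(102 - T)) (l(T, N) = (365 - (N*T + N*(102 - T)))*N = (365 + (-N*T - N*(102 - T)))*N = (365 - N*T - N*(102 - T))*N = N*(365 - N*T - N*(102 - T)))
1/(l(144, -784) + c(-499)) = 1/(-784*(365 - 102*(-784)) - 637) = 1/(-784*(365 + 79968) - 637) = 1/(-784*80333 - 637) = 1/(-62981072 - 637) = 1/(-62981709) = -1/62981709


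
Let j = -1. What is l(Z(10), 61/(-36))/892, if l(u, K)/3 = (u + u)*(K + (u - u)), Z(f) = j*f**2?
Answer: 1525/1338 ≈ 1.1398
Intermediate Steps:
Z(f) = -f**2
l(u, K) = 6*K*u (l(u, K) = 3*((u + u)*(K + (u - u))) = 3*((2*u)*(K + 0)) = 3*((2*u)*K) = 3*(2*K*u) = 6*K*u)
l(Z(10), 61/(-36))/892 = (6*(61/(-36))*(-1*10**2))/892 = (6*(61*(-1/36))*(-1*100))*(1/892) = (6*(-61/36)*(-100))*(1/892) = (3050/3)*(1/892) = 1525/1338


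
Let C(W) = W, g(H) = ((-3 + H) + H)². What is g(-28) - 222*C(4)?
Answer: 2593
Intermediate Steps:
g(H) = (-3 + 2*H)²
g(-28) - 222*C(4) = (-3 + 2*(-28))² - 222*4 = (-3 - 56)² - 888 = (-59)² - 888 = 3481 - 888 = 2593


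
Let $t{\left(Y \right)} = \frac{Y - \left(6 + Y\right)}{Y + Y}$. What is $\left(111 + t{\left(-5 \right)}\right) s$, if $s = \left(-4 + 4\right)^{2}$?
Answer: $0$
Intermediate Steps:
$s = 0$ ($s = 0^{2} = 0$)
$t{\left(Y \right)} = - \frac{3}{Y}$ ($t{\left(Y \right)} = - \frac{6}{2 Y} = - 6 \frac{1}{2 Y} = - \frac{3}{Y}$)
$\left(111 + t{\left(-5 \right)}\right) s = \left(111 - \frac{3}{-5}\right) 0 = \left(111 - - \frac{3}{5}\right) 0 = \left(111 + \frac{3}{5}\right) 0 = \frac{558}{5} \cdot 0 = 0$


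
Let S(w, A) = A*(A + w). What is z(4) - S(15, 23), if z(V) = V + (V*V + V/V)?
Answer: -853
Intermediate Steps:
z(V) = 1 + V + V**2 (z(V) = V + (V**2 + 1) = V + (1 + V**2) = 1 + V + V**2)
z(4) - S(15, 23) = (1 + 4 + 4**2) - 23*(23 + 15) = (1 + 4 + 16) - 23*38 = 21 - 1*874 = 21 - 874 = -853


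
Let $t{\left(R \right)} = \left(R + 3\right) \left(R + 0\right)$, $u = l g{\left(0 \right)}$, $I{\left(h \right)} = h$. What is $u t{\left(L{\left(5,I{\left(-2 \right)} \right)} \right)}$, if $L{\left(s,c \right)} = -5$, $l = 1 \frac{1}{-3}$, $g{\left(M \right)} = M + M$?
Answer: $0$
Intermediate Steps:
$g{\left(M \right)} = 2 M$
$l = - \frac{1}{3}$ ($l = 1 \left(- \frac{1}{3}\right) = - \frac{1}{3} \approx -0.33333$)
$u = 0$ ($u = - \frac{2 \cdot 0}{3} = \left(- \frac{1}{3}\right) 0 = 0$)
$t{\left(R \right)} = R \left(3 + R\right)$ ($t{\left(R \right)} = \left(3 + R\right) R = R \left(3 + R\right)$)
$u t{\left(L{\left(5,I{\left(-2 \right)} \right)} \right)} = 0 \left(- 5 \left(3 - 5\right)\right) = 0 \left(\left(-5\right) \left(-2\right)\right) = 0 \cdot 10 = 0$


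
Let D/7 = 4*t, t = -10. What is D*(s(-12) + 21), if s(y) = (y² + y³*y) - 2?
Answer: -5851720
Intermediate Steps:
s(y) = -2 + y² + y⁴ (s(y) = (y² + y⁴) - 2 = -2 + y² + y⁴)
D = -280 (D = 7*(4*(-10)) = 7*(-40) = -280)
D*(s(-12) + 21) = -280*((-2 + (-12)² + (-12)⁴) + 21) = -280*((-2 + 144 + 20736) + 21) = -280*(20878 + 21) = -280*20899 = -5851720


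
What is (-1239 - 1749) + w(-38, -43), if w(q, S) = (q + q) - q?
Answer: -3026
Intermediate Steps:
w(q, S) = q (w(q, S) = 2*q - q = q)
(-1239 - 1749) + w(-38, -43) = (-1239 - 1749) - 38 = -2988 - 38 = -3026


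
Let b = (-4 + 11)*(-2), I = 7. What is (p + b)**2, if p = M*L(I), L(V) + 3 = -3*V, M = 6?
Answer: 24964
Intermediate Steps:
L(V) = -3 - 3*V
b = -14 (b = 7*(-2) = -14)
p = -144 (p = 6*(-3 - 3*7) = 6*(-3 - 21) = 6*(-24) = -144)
(p + b)**2 = (-144 - 14)**2 = (-158)**2 = 24964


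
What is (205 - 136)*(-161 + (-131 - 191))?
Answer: -33327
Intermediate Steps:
(205 - 136)*(-161 + (-131 - 191)) = 69*(-161 - 322) = 69*(-483) = -33327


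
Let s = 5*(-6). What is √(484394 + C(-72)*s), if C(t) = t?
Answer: √486554 ≈ 697.53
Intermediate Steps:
s = -30
√(484394 + C(-72)*s) = √(484394 - 72*(-30)) = √(484394 + 2160) = √486554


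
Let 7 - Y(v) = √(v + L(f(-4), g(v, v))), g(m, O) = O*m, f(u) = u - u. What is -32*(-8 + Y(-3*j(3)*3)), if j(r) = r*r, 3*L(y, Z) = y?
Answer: 32 + 288*I ≈ 32.0 + 288.0*I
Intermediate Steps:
f(u) = 0
L(y, Z) = y/3
j(r) = r²
Y(v) = 7 - √v (Y(v) = 7 - √(v + (⅓)*0) = 7 - √(v + 0) = 7 - √v)
-32*(-8 + Y(-3*j(3)*3)) = -32*(-8 + (7 - √(-3*3²*3))) = -32*(-8 + (7 - √(-3*9*3))) = -32*(-8 + (7 - √(-27*3))) = -32*(-8 + (7 - √(-81))) = -32*(-8 + (7 - 9*I)) = -32*(-1 - 9*I) = 32 + 288*I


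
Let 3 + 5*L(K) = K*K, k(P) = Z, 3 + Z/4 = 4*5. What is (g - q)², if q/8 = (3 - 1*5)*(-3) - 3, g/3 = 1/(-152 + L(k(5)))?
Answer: 953759689/1656369 ≈ 575.81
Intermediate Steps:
Z = 68 (Z = -12 + 4*(4*5) = -12 + 4*20 = -12 + 80 = 68)
k(P) = 68
L(K) = -⅗ + K²/5 (L(K) = -⅗ + (K*K)/5 = -⅗ + K²/5)
g = 5/1287 (g = 3/(-152 + (-⅗ + (⅕)*68²)) = 3/(-152 + (-⅗ + (⅕)*4624)) = 3/(-152 + (-⅗ + 4624/5)) = 3/(-152 + 4621/5) = 3/(3861/5) = 3*(5/3861) = 5/1287 ≈ 0.0038850)
q = 24 (q = 8*((3 - 1*5)*(-3) - 3) = 8*((3 - 5)*(-3) - 3) = 8*(-2*(-3) - 3) = 8*(6 - 3) = 8*3 = 24)
(g - q)² = (5/1287 - 1*24)² = (5/1287 - 24)² = (-30883/1287)² = 953759689/1656369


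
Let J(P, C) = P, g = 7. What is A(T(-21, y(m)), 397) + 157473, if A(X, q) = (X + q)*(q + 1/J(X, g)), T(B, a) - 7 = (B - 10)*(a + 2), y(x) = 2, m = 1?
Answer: 31429781/117 ≈ 2.6863e+5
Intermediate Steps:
T(B, a) = 7 + (-10 + B)*(2 + a) (T(B, a) = 7 + (B - 10)*(a + 2) = 7 + (-10 + B)*(2 + a))
A(X, q) = (X + q)*(q + 1/X)
A(T(-21, y(m)), 397) + 157473 = ((-13 - 10*2 + 2*(-21) - 21*2) + 397 + (-13 - 10*2 + 2*(-21) - 21*2)*397*((-13 - 10*2 + 2*(-21) - 21*2) + 397))/(-13 - 10*2 + 2*(-21) - 21*2) + 157473 = ((-13 - 20 - 42 - 42) + 397 + (-13 - 20 - 42 - 42)*397*((-13 - 20 - 42 - 42) + 397))/(-13 - 20 - 42 - 42) + 157473 = (-117 + 397 - 117*397*(-117 + 397))/(-117) + 157473 = -(-117 + 397 - 117*397*280)/117 + 157473 = -(-117 + 397 - 13005720)/117 + 157473 = -1/117*(-13005440) + 157473 = 13005440/117 + 157473 = 31429781/117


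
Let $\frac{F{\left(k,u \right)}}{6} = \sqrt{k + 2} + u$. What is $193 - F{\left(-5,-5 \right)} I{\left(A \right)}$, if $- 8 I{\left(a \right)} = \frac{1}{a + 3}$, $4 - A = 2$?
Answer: $- \frac{579}{4} + \frac{579 i \sqrt{3}}{20} \approx -144.75 + 50.143 i$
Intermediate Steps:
$A = 2$ ($A = 4 - 2 = 2$)
$F{\left(k,u \right)} = 6 u + 6 \sqrt{2 + k}$ ($F{\left(k,u \right)} = 6 \left(\sqrt{k + 2} + u\right) = 6 \left(\sqrt{2 + k} + u\right) = 6 \left(u + \sqrt{2 + k}\right) = 6 u + 6 \sqrt{2 + k}$)
$I{\left(a \right)} = - \frac{1}{8 \left(3 + a\right)}$ ($I{\left(a \right)} = - \frac{1}{8 \left(a + 3\right)} = - \frac{1}{8 \left(3 + a\right)}$)
$193 - F{\left(-5,-5 \right)} I{\left(A \right)} = 193 - (6 \left(-5\right) + 6 \sqrt{2 - 5}) \left(- \frac{1}{24 + 8 \cdot 2}\right) = 193 - (-30 + 6 \sqrt{-3}) \left(- \frac{1}{24 + 16}\right) = 193 - (-30 + 6 i \sqrt{3}) \left(- \frac{1}{40}\right) = 193 - (-30 + 6 i \sqrt{3}) \left(\left(-1\right) \frac{1}{40}\right) = 193 \left(30 - 6 i \sqrt{3}\right) \left(- \frac{1}{40}\right) = 193 \left(- \frac{3}{4} + \frac{3 i \sqrt{3}}{20}\right) = - \frac{579}{4} + \frac{579 i \sqrt{3}}{20}$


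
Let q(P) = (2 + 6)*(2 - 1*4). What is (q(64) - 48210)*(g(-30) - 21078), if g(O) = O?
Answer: 1017954408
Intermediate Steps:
q(P) = -16 (q(P) = 8*(2 - 4) = 8*(-2) = -16)
(q(64) - 48210)*(g(-30) - 21078) = (-16 - 48210)*(-30 - 21078) = -48226*(-21108) = 1017954408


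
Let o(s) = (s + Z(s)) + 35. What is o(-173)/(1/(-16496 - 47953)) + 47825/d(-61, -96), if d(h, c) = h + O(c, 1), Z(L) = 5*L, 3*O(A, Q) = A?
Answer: 6011690446/93 ≈ 6.4642e+7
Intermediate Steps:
O(A, Q) = A/3
d(h, c) = h + c/3
o(s) = 35 + 6*s (o(s) = (s + 5*s) + 35 = 6*s + 35 = 35 + 6*s)
o(-173)/(1/(-16496 - 47953)) + 47825/d(-61, -96) = (35 + 6*(-173))/(1/(-16496 - 47953)) + 47825/(-61 + (⅓)*(-96)) = (35 - 1038)/(1/(-64449)) + 47825/(-61 - 32) = -1003/(-1/64449) + 47825/(-93) = -1003*(-64449) + 47825*(-1/93) = 64642347 - 47825/93 = 6011690446/93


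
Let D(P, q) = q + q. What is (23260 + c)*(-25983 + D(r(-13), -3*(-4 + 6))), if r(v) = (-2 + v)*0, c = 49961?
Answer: -1903379895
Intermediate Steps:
r(v) = 0
D(P, q) = 2*q
(23260 + c)*(-25983 + D(r(-13), -3*(-4 + 6))) = (23260 + 49961)*(-25983 + 2*(-3*(-4 + 6))) = 73221*(-25983 + 2*(-3*2)) = 73221*(-25983 + 2*(-6)) = 73221*(-25983 - 12) = 73221*(-25995) = -1903379895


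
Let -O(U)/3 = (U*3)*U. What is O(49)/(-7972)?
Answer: 21609/7972 ≈ 2.7106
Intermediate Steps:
O(U) = -9*U² (O(U) = -3*U*3*U = -3*3*U*U = -9*U²)
O(49)/(-7972) = -9*49²/(-7972) = -9*2401*(-1/7972) = -21609*(-1/7972) = 21609/7972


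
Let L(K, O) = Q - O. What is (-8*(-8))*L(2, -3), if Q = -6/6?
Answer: 128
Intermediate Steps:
Q = -1 (Q = -6*⅙ = -1)
L(K, O) = -1 - O
(-8*(-8))*L(2, -3) = (-8*(-8))*(-1 - 1*(-3)) = 64*(-1 + 3) = 64*2 = 128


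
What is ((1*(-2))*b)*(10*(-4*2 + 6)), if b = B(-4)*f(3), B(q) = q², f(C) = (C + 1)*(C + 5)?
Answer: 20480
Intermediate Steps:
f(C) = (1 + C)*(5 + C)
b = 512 (b = (-4)²*(5 + 3² + 6*3) = 16*(5 + 9 + 18) = 16*32 = 512)
((1*(-2))*b)*(10*(-4*2 + 6)) = ((1*(-2))*512)*(10*(-4*2 + 6)) = (-2*512)*(10*(-8 + 6)) = -10240*(-2) = -1024*(-20) = 20480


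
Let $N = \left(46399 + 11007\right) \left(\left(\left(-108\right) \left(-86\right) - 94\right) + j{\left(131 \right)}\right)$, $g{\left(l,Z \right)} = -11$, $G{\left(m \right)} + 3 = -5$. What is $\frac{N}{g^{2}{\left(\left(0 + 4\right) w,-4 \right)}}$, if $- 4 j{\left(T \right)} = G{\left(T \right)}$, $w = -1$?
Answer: $4362856$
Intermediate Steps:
$G{\left(m \right)} = -8$ ($G{\left(m \right)} = -3 - 5 = -8$)
$j{\left(T \right)} = 2$ ($j{\left(T \right)} = \left(- \frac{1}{4}\right) \left(-8\right) = 2$)
$N = 527905576$ ($N = \left(46399 + 11007\right) \left(\left(\left(-108\right) \left(-86\right) - 94\right) + 2\right) = 57406 \left(\left(9288 - 94\right) + 2\right) = 57406 \left(9194 + 2\right) = 57406 \cdot 9196 = 527905576$)
$\frac{N}{g^{2}{\left(\left(0 + 4\right) w,-4 \right)}} = \frac{527905576}{\left(-11\right)^{2}} = \frac{527905576}{121} = 527905576 \cdot \frac{1}{121} = 4362856$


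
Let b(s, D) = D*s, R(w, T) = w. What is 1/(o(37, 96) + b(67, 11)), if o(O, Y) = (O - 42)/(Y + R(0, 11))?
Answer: 96/70747 ≈ 0.0013569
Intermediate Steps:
o(O, Y) = (-42 + O)/Y (o(O, Y) = (O - 42)/(Y + 0) = (-42 + O)/Y)
1/(o(37, 96) + b(67, 11)) = 1/((-42 + 37)/96 + 11*67) = 1/((1/96)*(-5) + 737) = 1/(-5/96 + 737) = 1/(70747/96) = 96/70747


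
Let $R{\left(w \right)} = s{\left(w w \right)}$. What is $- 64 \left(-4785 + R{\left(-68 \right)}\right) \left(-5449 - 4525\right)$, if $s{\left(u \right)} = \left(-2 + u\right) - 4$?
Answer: $-106602112$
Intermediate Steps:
$s{\left(u \right)} = -6 + u$
$R{\left(w \right)} = -6 + w^{2}$ ($R{\left(w \right)} = -6 + w w = -6 + w^{2}$)
$- 64 \left(-4785 + R{\left(-68 \right)}\right) \left(-5449 - 4525\right) = - 64 \left(-4785 - \left(6 - \left(-68\right)^{2}\right)\right) \left(-5449 - 4525\right) = - 64 \left(-4785 + \left(-6 + 4624\right)\right) \left(-9974\right) = - 64 \left(-4785 + 4618\right) \left(-9974\right) = - 64 \left(\left(-167\right) \left(-9974\right)\right) = \left(-64\right) 1665658 = -106602112$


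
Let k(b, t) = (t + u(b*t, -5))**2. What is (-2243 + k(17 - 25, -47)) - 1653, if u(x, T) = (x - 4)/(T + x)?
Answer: -245035111/137641 ≈ -1780.2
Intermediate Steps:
u(x, T) = (-4 + x)/(T + x)
k(b, t) = (t + (-4 + b*t)/(-5 + b*t))**2
(-2243 + k(17 - 25, -47)) - 1653 = (-2243 + (-4 + (17 - 25)*(-47) - 47*(-5 + (17 - 25)*(-47)))**2/(-5 + (17 - 25)*(-47))**2) - 1653 = (-2243 + (-4 - 8*(-47) - 47*(-5 - 8*(-47)))**2/(-5 - 8*(-47))**2) - 1653 = (-2243 + (-4 + 376 - 47*(-5 + 376))**2/(-5 + 376)**2) - 1653 = (-2243 + (-4 + 376 - 47*371)**2/371**2) - 1653 = (-2243 + (-4 + 376 - 17437)**2/137641) - 1653 = (-2243 + (1/137641)*(-17065)**2) - 1653 = (-2243 + (1/137641)*291214225) - 1653 = (-2243 + 291214225/137641) - 1653 = -17514538/137641 - 1653 = -245035111/137641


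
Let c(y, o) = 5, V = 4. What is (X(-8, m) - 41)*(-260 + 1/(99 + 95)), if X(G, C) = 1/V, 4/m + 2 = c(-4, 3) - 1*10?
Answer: 8221557/776 ≈ 10595.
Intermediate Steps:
m = -4/7 (m = 4/(-2 + (5 - 1*10)) = 4/(-2 + (5 - 10)) = 4/(-2 - 5) = 4/(-7) = 4*(-1/7) = -4/7 ≈ -0.57143)
X(G, C) = 1/4
(X(-8, m) - 41)*(-260 + 1/(99 + 95)) = (1/4 - 41)*(-260 + 1/(99 + 95)) = -163*(-260 + 1/194)/4 = -163/4*(-50439/194) = 8221557/776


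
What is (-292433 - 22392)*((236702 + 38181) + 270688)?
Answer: -171759390075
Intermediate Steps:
(-292433 - 22392)*((236702 + 38181) + 270688) = -314825*(274883 + 270688) = -314825*545571 = -171759390075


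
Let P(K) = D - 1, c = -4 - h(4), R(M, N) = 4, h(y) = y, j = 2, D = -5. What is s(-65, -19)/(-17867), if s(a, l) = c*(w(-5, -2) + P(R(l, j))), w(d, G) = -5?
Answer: -88/17867 ≈ -0.0049253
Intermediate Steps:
c = -8 (c = -4 - 1*4 = -4 - 4 = -8)
P(K) = -6 (P(K) = -5 - 1 = -6)
s(a, l) = 88 (s(a, l) = -8*(-5 - 6) = -8*(-11) = 88)
s(-65, -19)/(-17867) = 88/(-17867) = 88*(-1/17867) = -88/17867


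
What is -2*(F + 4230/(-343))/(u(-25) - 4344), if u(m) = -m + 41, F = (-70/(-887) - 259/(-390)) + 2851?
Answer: 336907403909/253800884610 ≈ 1.3274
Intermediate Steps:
F = 986503463/345930 (F = (-70*(-1/887) - 259*(-1/390)) + 2851 = (70/887 + 259/390) + 2851 = 257033/345930 + 2851 = 986503463/345930 ≈ 2851.7)
u(m) = 41 - m
-2*(F + 4230/(-343))/(u(-25) - 4344) = -2*(986503463/345930 + 4230/(-343))/((41 - 1*(-25)) - 4344) = -2*(986503463/345930 + 4230*(-1/343))/((41 + 25) - 4344) = -2*(986503463/345930 - 4230/343)/(66 - 4344) = -336907403909/(59326995*(-4278)) = -336907403909*(-1)/(59326995*4278) = -2*(-336907403909/507601769220) = 336907403909/253800884610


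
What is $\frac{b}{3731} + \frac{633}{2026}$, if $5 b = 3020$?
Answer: $\frac{3585427}{7559006} \approx 0.47433$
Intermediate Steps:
$b = 604$ ($b = \frac{1}{5} \cdot 3020 = 604$)
$\frac{b}{3731} + \frac{633}{2026} = \frac{604}{3731} + \frac{633}{2026} = \frac{3585427}{7559006}$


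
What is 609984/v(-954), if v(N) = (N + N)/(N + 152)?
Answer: 13589088/53 ≈ 2.5640e+5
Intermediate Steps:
v(N) = 2*N/(152 + N) (v(N) = (2*N)/(152 + N) = 2*N/(152 + N))
609984/v(-954) = 609984/((2*(-954)/(152 - 954))) = 609984/((2*(-954)/(-802))) = 609984/((2*(-954)*(-1/802))) = 609984/(954/401) = 609984*(401/954) = 13589088/53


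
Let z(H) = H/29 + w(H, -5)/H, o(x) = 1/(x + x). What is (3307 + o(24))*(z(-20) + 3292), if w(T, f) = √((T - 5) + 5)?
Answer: 631297049/58 - 158737*I*√5/480 ≈ 1.0884e+7 - 739.47*I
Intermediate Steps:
o(x) = 1/(2*x)
w(T, f) = √T (w(T, f) = √((-5 + T) + 5) = √T)
z(H) = H^(-½) + H/29 (z(H) = H/29 + √H/H = H*(1/29) + H^(-½) = H/29 + H^(-½) = H^(-½) + H/29)
(3307 + o(24))*(z(-20) + 3292) = (3307 + (½)/24)*(((-20)^(-½) + (1/29)*(-20)) + 3292) = (3307 + (½)*(1/24))*((-I*√5/10 - 20/29) + 3292) = (3307 + 1/48)*((-20/29 - I*√5/10) + 3292) = 158737*(95448/29 - I*√5/10)/48 = 631297049/58 - 158737*I*√5/480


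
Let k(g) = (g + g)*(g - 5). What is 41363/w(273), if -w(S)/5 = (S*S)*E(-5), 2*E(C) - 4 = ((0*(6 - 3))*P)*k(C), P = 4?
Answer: -5909/106470 ≈ -0.055499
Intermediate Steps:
k(g) = 2*g*(-5 + g) (k(g) = (2*g)*(-5 + g) = 2*g*(-5 + g))
E(C) = 2 (E(C) = 2 + (((0*(6 - 3))*4)*(2*C*(-5 + C)))/2 = 2 + (((0*3)*4)*(2*C*(-5 + C)))/2 = 2 + ((0*4)*(2*C*(-5 + C)))/2 = 2 + (0*(2*C*(-5 + C)))/2 = 2 + (½)*0 = 2 + 0 = 2)
w(S) = -10*S² (w(S) = -5*S*S*2 = -5*S²*2 = -10*S²)
41363/w(273) = 41363/((-10*273²)) = 41363/((-10*74529)) = 41363/(-745290) = 41363*(-1/745290) = -5909/106470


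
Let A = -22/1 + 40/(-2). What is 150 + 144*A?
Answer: -5898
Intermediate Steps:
A = -42 (A = -22*1 + 40*(-½) = -22 - 20 = -42)
150 + 144*A = 150 + 144*(-42) = 150 - 6048 = -5898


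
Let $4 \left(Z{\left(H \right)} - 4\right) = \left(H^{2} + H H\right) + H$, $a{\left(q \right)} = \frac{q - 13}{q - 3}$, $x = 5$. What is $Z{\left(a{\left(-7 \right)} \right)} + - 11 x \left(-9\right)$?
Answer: $\frac{1003}{2} \approx 501.5$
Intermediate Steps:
$a{\left(q \right)} = \frac{-13 + q}{-3 + q}$
$Z{\left(H \right)} = 4 + \frac{H^{2}}{2} + \frac{H}{4}$ ($Z{\left(H \right)} = 4 + \frac{\left(H^{2} + H H\right) + H}{4} = 4 + \frac{\left(H^{2} + H^{2}\right) + H}{4} = 4 + \frac{2 H^{2} + H}{4} = 4 + \frac{H + 2 H^{2}}{4} = 4 + \left(\frac{H^{2}}{2} + \frac{H}{4}\right) = 4 + \frac{H^{2}}{2} + \frac{H}{4}$)
$Z{\left(a{\left(-7 \right)} \right)} + - 11 x \left(-9\right) = \left(4 + \frac{\left(\frac{-13 - 7}{-3 - 7}\right)^{2}}{2} + \frac{\frac{1}{-3 - 7} \left(-13 - 7\right)}{4}\right) + \left(-11\right) 5 \left(-9\right) = \left(4 + \frac{\left(\frac{1}{-10} \left(-20\right)\right)^{2}}{2} + \frac{\frac{1}{-10} \left(-20\right)}{4}\right) - -495 = \left(4 + \frac{\left(\left(- \frac{1}{10}\right) \left(-20\right)\right)^{2}}{2} + \frac{\left(- \frac{1}{10}\right) \left(-20\right)}{4}\right) + 495 = \left(4 + \frac{2^{2}}{2} + \frac{1}{4} \cdot 2\right) + 495 = \left(4 + \frac{1}{2} \cdot 4 + \frac{1}{2}\right) + 495 = \left(4 + 2 + \frac{1}{2}\right) + 495 = \frac{13}{2} + 495 = \frac{1003}{2}$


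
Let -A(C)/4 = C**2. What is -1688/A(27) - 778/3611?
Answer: 956680/2632419 ≈ 0.36342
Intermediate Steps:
A(C) = -4*C**2
-1688/A(27) - 778/3611 = -1688/((-4*27**2)) - 778/3611 = -1688/((-4*729)) - 778*1/3611 = -1688/(-2916) - 778/3611 = -1688*(-1/2916) - 778/3611 = 422/729 - 778/3611 = 956680/2632419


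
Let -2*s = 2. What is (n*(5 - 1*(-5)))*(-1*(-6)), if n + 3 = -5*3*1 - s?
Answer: -1020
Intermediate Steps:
s = -1 (s = -½*2 = -1)
n = -17 (n = -3 + (-5*3*1 - 1*(-1)) = -3 + (-15*1 + 1) = -3 + (-15 + 1) = -3 - 14 = -17)
(n*(5 - 1*(-5)))*(-1*(-6)) = (-17*(5 - 1*(-5)))*(-1*(-6)) = -17*(5 + 5)*6 = -17*10*6 = -170*6 = -1020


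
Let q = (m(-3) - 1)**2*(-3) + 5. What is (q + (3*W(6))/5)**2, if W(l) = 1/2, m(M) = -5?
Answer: 1054729/100 ≈ 10547.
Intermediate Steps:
W(l) = 1/2
q = -103 (q = (-5 - 1)**2*(-3) + 5 = (-6)**2*(-3) + 5 = 36*(-3) + 5 = -108 + 5 = -103)
(q + (3*W(6))/5)**2 = (-103 + (3*(1/2))/5)**2 = (-103 + (3/2)*(1/5))**2 = (-103 + 3/10)**2 = (-1027/10)**2 = 1054729/100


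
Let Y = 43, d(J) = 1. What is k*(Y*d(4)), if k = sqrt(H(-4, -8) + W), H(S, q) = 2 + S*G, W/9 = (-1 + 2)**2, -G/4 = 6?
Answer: 43*sqrt(107) ≈ 444.80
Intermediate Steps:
G = -24 (G = -4*6 = -24)
W = 9 (W = 9*(-1 + 2)**2 = 9*1**2 = 9*1 = 9)
H(S, q) = 2 - 24*S (H(S, q) = 2 + S*(-24) = 2 - 24*S)
k = sqrt(107) (k = sqrt((2 - 24*(-4)) + 9) = sqrt((2 + 96) + 9) = sqrt(98 + 9) = sqrt(107) ≈ 10.344)
k*(Y*d(4)) = sqrt(107)*(43*1) = sqrt(107)*43 = 43*sqrt(107)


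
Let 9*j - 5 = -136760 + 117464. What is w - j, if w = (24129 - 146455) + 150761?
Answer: 275206/9 ≈ 30578.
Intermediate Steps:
w = 28435 (w = -122326 + 150761 = 28435)
j = -19291/9 (j = 5/9 + (-136760 + 117464)/9 = 5/9 + (⅑)*(-19296) = 5/9 - 2144 = -19291/9 ≈ -2143.4)
w - j = 28435 - 1*(-19291/9) = 28435 + 19291/9 = 275206/9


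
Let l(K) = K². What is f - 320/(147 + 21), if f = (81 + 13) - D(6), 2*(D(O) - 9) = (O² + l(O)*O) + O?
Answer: -964/21 ≈ -45.905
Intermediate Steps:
D(O) = 9 + O/2 + O²/2 + O³/2 (D(O) = 9 + ((O² + O²*O) + O)/2 = 9 + ((O² + O³) + O)/2 = 9 + (O + O² + O³)/2 = 9 + (O/2 + O²/2 + O³/2) = 9 + O/2 + O²/2 + O³/2)
f = -44 (f = (81 + 13) - (9 + (½)*6 + (½)*6² + (½)*6³) = 94 - (9 + 3 + (½)*36 + (½)*216) = 94 - (9 + 3 + 18 + 108) = 94 - 1*138 = 94 - 138 = -44)
f - 320/(147 + 21) = -44 - 320/(147 + 21) = -44 - 320/168 = -44 + (1/168)*(-320) = -44 - 40/21 = -964/21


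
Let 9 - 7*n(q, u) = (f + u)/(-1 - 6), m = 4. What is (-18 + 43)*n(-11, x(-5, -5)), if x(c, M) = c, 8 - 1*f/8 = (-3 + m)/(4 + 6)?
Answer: 3030/49 ≈ 61.837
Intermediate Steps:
f = 316/5 (f = 64 - 8*(-3 + 4)/(4 + 6) = 64 - 8/10 = 64 - 8*1/10 = 64 - 4/5 = 316/5 ≈ 63.200)
n(q, u) = 631/245 + u/49 (n(q, u) = 9/7 - (316/5 + u)/(7*(-1 - 6)) = 9/7 - (316/5 + u)/(7*(-7)) = 9/7 - (316/5 + u)*(-1)/(7*7) = 9/7 - (-316/35 - u/7)/7 = 9/7 + (316/245 + u/49) = 631/245 + u/49)
(-18 + 43)*n(-11, x(-5, -5)) = (-18 + 43)*(631/245 + (1/49)*(-5)) = 25*(631/245 - 5/49) = 25*(606/245) = 3030/49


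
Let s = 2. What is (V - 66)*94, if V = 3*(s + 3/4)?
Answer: -10857/2 ≈ -5428.5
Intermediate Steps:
V = 33/4 (V = 3*(2 + 3/4) = 3*(11/4) = 33/4 ≈ 8.2500)
(V - 66)*94 = (33/4 - 66)*94 = -231/4*94 = -10857/2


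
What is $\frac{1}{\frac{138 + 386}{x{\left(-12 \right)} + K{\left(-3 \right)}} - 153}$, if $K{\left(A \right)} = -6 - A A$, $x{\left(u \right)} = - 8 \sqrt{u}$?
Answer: $\frac{- 16 \sqrt{3} + 15 i}{- 2819 i + 2448 \sqrt{3}} \approx -0.0061635 - 0.00056014 i$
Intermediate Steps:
$K{\left(A \right)} = -6 - A^{2}$
$\frac{1}{\frac{138 + 386}{x{\left(-12 \right)} + K{\left(-3 \right)}} - 153} = \frac{1}{\frac{138 + 386}{- 8 \sqrt{-12} - 15} - 153} = \frac{1}{\frac{524}{- 8 \cdot 2 i \sqrt{3} - 15} - 153} = \frac{1}{\frac{524}{- 16 i \sqrt{3} - 15} - 153} = \frac{1}{\frac{524}{-15 - 16 i \sqrt{3}} - 153} = \frac{1}{-153 + \frac{524}{-15 - 16 i \sqrt{3}}}$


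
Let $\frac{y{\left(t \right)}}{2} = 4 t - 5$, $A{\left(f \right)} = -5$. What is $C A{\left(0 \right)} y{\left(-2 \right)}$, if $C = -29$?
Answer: $-3770$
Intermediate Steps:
$y{\left(t \right)} = -10 + 8 t$ ($y{\left(t \right)} = 2 \left(4 t - 5\right) = 2 \left(-5 + 4 t\right) = -10 + 8 t$)
$C A{\left(0 \right)} y{\left(-2 \right)} = \left(-29\right) \left(-5\right) \left(-10 + 8 \left(-2\right)\right) = 145 \left(-10 - 16\right) = 145 \left(-26\right) = -3770$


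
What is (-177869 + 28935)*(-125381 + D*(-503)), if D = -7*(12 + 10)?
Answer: 7136768346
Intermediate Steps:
D = -154 (D = -7*22 = -154)
(-177869 + 28935)*(-125381 + D*(-503)) = (-177869 + 28935)*(-125381 - 154*(-503)) = -148934*(-125381 + 77462) = -148934*(-47919) = 7136768346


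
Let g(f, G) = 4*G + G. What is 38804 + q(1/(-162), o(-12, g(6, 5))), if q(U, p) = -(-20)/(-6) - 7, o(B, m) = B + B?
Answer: 116381/3 ≈ 38794.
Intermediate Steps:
g(f, G) = 5*G
o(B, m) = 2*B
q(U, p) = -31/3 (q(U, p) = -(-20)*(-1)/6 - 7 = -4*5/6 - 7 = -10/3 - 7 = -31/3)
38804 + q(1/(-162), o(-12, g(6, 5))) = 38804 - 31/3 = 116381/3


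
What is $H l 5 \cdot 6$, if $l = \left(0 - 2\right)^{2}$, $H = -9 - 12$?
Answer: $-2520$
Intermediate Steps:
$H = -21$
$l = 4$ ($l = \left(-2\right)^{2} = 4$)
$H l 5 \cdot 6 = \left(-21\right) 4 \cdot 5 \cdot 6 = \left(-84\right) 30 = -2520$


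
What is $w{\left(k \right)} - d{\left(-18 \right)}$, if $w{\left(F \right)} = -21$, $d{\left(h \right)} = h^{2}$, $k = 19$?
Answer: $-345$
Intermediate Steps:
$w{\left(k \right)} - d{\left(-18 \right)} = -21 - \left(-18\right)^{2} = -21 - 324 = -345$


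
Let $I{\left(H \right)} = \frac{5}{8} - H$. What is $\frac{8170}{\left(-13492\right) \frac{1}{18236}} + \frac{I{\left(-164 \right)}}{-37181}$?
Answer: $- \frac{11079059021681}{1003292104} \approx -11043.0$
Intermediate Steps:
$I{\left(H \right)} = \frac{5}{8} - H$ ($I{\left(H \right)} = 5 \cdot \frac{1}{8} - H = \frac{5}{8} - H$)
$\frac{8170}{\left(-13492\right) \frac{1}{18236}} + \frac{I{\left(-164 \right)}}{-37181} = \frac{8170}{\left(-13492\right) \frac{1}{18236}} + \frac{\frac{5}{8} - -164}{-37181} = \frac{8170}{\left(-13492\right) \frac{1}{18236}} + \left(\frac{5}{8} + 164\right) \left(- \frac{1}{37181}\right) = \frac{8170}{- \frac{3373}{4559}} + \frac{1317}{8} \left(- \frac{1}{37181}\right) = 8170 \left(- \frac{4559}{3373}\right) - \frac{1317}{297448} = - \frac{37247030}{3373} - \frac{1317}{297448} = - \frac{11079059021681}{1003292104}$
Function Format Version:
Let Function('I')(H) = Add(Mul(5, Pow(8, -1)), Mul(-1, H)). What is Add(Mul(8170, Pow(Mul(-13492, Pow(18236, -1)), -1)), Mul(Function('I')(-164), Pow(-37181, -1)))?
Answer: Rational(-11079059021681, 1003292104) ≈ -11043.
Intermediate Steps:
Function('I')(H) = Add(Rational(5, 8), Mul(-1, H)) (Function('I')(H) = Add(Mul(5, Rational(1, 8)), Mul(-1, H)) = Add(Rational(5, 8), Mul(-1, H)))
Add(Mul(8170, Pow(Mul(-13492, Pow(18236, -1)), -1)), Mul(Function('I')(-164), Pow(-37181, -1))) = Add(Mul(8170, Pow(Mul(-13492, Pow(18236, -1)), -1)), Mul(Add(Rational(5, 8), Mul(-1, -164)), Pow(-37181, -1))) = Add(Mul(8170, Pow(Mul(-13492, Rational(1, 18236)), -1)), Mul(Add(Rational(5, 8), 164), Rational(-1, 37181))) = Add(Mul(8170, Pow(Rational(-3373, 4559), -1)), Mul(Rational(1317, 8), Rational(-1, 37181))) = Add(Mul(8170, Rational(-4559, 3373)), Rational(-1317, 297448)) = Add(Rational(-37247030, 3373), Rational(-1317, 297448)) = Rational(-11079059021681, 1003292104)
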